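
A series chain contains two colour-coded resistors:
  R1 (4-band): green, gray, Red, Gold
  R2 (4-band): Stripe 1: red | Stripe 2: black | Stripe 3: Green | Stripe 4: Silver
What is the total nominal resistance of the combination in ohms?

2005800 Ω

R1: green, grey → 58; red ×10^2 → 5800 Ω.
R2: red, black → 20; green ×10^5 → 2000000 Ω.
Series: 5800 + 2000000 = 2005800 Ω.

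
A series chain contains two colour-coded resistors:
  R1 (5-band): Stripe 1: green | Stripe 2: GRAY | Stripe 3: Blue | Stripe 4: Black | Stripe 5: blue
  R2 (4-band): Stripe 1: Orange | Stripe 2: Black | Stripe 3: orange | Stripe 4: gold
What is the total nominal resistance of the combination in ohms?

R1: green, grey, blue → 586; black ×1 → 586 Ω.
R2: orange, black → 30; orange ×10^3 → 30000 Ω.
Series: 586 + 30000 = 30586 Ω.

30586 Ω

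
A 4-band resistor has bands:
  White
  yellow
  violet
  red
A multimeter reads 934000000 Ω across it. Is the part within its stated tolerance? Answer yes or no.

yes

White → 9 (first significant figure)
Yellow → 4 (second significant figure)
Violet → ×10^7 multiplier
Red → ±2% tolerance
94 × 10000000 = 940000000 Ω
Allowed range: 921200000 Ω to 958800000 Ω.
934000000 Ω lies inside that range.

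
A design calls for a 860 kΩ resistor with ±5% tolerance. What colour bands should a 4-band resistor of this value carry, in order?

grey, blue, yellow, gold

860000 Ω = 86 × 10^4.
8 → grey
6 → blue
Multiplier 10^4 → yellow.
±5% tolerance → gold.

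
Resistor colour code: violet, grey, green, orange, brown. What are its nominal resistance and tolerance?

785000 Ω ±1%

Violet → 7 (first significant figure)
Grey → 8 (second significant figure)
Green → 5 (third significant figure)
Orange → ×10^3 multiplier
Brown → ±1% tolerance
785 × 1000 = 785000 Ω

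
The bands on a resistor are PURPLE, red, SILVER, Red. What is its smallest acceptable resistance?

Violet → 7 (first significant figure)
Red → 2 (second significant figure)
Silver → ×0.01 multiplier
Red → ±2% tolerance
72 × 0.01 = 0.72 Ω
Smallest = 0.72 × (1 − 2/100) = 0.7056 Ω.

0.7056 Ω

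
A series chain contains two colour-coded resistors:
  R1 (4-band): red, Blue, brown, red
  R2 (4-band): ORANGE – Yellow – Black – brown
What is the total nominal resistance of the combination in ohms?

R1: red, blue → 26; brown ×10 → 260 Ω.
R2: orange, yellow → 34; black ×1 → 34 Ω.
Series: 260 + 34 = 294 Ω.

294 Ω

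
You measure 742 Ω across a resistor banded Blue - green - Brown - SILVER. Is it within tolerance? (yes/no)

no

Blue → 6 (first significant figure)
Green → 5 (second significant figure)
Brown → ×10 multiplier
Silver → ±10% tolerance
65 × 10 = 650 Ω
Allowed range: 585 Ω to 715 Ω.
742 Ω lies outside that range.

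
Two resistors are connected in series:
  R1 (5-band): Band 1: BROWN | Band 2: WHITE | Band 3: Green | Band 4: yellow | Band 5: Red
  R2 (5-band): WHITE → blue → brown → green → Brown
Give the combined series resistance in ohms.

R1: brown, white, green → 195; yellow ×10^4 → 1950000 Ω.
R2: white, blue, brown → 961; green ×10^5 → 96100000 Ω.
Series: 1950000 + 96100000 = 98050000 Ω.

98050000 Ω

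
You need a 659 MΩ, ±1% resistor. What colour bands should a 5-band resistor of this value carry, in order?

659000000 Ω = 659 × 10^6.
6 → blue
5 → green
9 → white
Multiplier 10^6 → blue.
±1% tolerance → brown.

blue, green, white, blue, brown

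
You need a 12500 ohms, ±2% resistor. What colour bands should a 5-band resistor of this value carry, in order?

12500 Ω = 125 × 10^2.
1 → brown
2 → red
5 → green
Multiplier 10^2 → red.
±2% tolerance → red.

brown, red, green, red, red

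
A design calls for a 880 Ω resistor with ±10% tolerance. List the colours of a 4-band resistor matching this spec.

880 Ω = 88 × 10^1.
8 → grey
8 → grey
Multiplier 10^1 → brown.
±10% tolerance → silver.

grey, grey, brown, silver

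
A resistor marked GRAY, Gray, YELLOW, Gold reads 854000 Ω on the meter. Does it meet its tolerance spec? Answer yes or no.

Grey → 8 (first significant figure)
Grey → 8 (second significant figure)
Yellow → ×10^4 multiplier
Gold → ±5% tolerance
88 × 10000 = 880000 Ω
Allowed range: 836000 Ω to 924000 Ω.
854000 Ω lies inside that range.

yes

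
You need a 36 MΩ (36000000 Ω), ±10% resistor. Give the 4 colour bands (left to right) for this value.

orange, blue, blue, silver

36000000 Ω = 36 × 10^6.
3 → orange
6 → blue
Multiplier 10^6 → blue.
±10% tolerance → silver.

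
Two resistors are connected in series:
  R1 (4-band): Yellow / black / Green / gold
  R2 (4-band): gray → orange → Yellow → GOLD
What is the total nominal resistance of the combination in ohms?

4830000 Ω

R1: yellow, black → 40; green ×10^5 → 4000000 Ω.
R2: grey, orange → 83; yellow ×10^4 → 830000 Ω.
Series: 4000000 + 830000 = 4830000 Ω.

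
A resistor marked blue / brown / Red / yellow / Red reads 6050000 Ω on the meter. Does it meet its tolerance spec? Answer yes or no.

Blue → 6 (first significant figure)
Brown → 1 (second significant figure)
Red → 2 (third significant figure)
Yellow → ×10^4 multiplier
Red → ±2% tolerance
612 × 10000 = 6120000 Ω
Allowed range: 5997600 Ω to 6242400 Ω.
6050000 Ω lies inside that range.

yes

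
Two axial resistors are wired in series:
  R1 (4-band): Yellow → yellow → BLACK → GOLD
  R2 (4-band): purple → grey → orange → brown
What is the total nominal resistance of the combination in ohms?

R1: yellow, yellow → 44; black ×1 → 44 Ω.
R2: violet, grey → 78; orange ×10^3 → 78000 Ω.
Series: 44 + 78000 = 78044 Ω.

78044 Ω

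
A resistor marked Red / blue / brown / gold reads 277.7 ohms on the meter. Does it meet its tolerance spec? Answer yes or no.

no

Red → 2 (first significant figure)
Blue → 6 (second significant figure)
Brown → ×10 multiplier
Gold → ±5% tolerance
26 × 10 = 260 Ω
Allowed range: 247 Ω to 273 Ω.
277.7 ohms lies outside that range.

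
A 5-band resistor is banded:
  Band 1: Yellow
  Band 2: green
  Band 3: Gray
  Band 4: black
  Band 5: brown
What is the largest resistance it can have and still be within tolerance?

462.58 Ω

Yellow → 4 (first significant figure)
Green → 5 (second significant figure)
Grey → 8 (third significant figure)
Black → ×1 multiplier
Brown → ±1% tolerance
458 × 1 = 458 Ω
Largest = 458 × (1 + 1/100) = 462.58 Ω.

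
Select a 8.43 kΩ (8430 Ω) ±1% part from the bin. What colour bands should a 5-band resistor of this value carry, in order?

grey, yellow, orange, brown, brown

8430 Ω = 843 × 10^1.
8 → grey
4 → yellow
3 → orange
Multiplier 10^1 → brown.
±1% tolerance → brown.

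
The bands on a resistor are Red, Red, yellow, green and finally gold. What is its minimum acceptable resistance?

21280000 Ω

Red → 2 (first significant figure)
Red → 2 (second significant figure)
Yellow → 4 (third significant figure)
Green → ×10^5 multiplier
Gold → ±5% tolerance
224 × 100000 = 22400000 Ω
Minimum = 22400000 × (1 − 5/100) = 21280000 Ω.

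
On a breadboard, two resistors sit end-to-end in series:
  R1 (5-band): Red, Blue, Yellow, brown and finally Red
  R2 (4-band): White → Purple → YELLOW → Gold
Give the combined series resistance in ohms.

972640 Ω

R1: red, blue, yellow → 264; brown ×10 → 2640 Ω.
R2: white, violet → 97; yellow ×10^4 → 970000 Ω.
Series: 2640 + 970000 = 972640 Ω.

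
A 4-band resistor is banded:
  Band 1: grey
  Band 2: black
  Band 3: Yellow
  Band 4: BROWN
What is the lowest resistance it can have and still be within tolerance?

Grey → 8 (first significant figure)
Black → 0 (second significant figure)
Yellow → ×10^4 multiplier
Brown → ±1% tolerance
80 × 10000 = 800000 Ω
Lowest = 800000 × (1 − 1/100) = 792000 Ω.

792000 Ω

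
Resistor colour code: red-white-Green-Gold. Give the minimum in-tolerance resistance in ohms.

2755000 Ω

Red → 2 (first significant figure)
White → 9 (second significant figure)
Green → ×10^5 multiplier
Gold → ±5% tolerance
29 × 100000 = 2900000 Ω
Minimum = 2900000 × (1 − 5/100) = 2755000 Ω.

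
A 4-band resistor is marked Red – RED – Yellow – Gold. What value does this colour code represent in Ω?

Red → 2 (first significant figure)
Red → 2 (second significant figure)
Yellow → ×10^4 multiplier
22 × 10000 = 220000 Ω

220000 Ω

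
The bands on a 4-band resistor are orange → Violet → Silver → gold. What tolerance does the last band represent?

The last band, gold, is the tolerance band.
Gold corresponds to ±5%.

±5%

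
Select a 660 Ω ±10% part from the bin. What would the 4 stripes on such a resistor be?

blue, blue, brown, silver

660 Ω = 66 × 10^1.
6 → blue
6 → blue
Multiplier 10^1 → brown.
±10% tolerance → silver.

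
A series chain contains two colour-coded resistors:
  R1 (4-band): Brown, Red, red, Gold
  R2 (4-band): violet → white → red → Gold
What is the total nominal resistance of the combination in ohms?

9100 Ω

R1: brown, red → 12; red ×10^2 → 1200 Ω.
R2: violet, white → 79; red ×10^2 → 7900 Ω.
Series: 1200 + 7900 = 9100 Ω.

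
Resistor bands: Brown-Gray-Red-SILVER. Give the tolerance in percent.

The last band, silver, is the tolerance band.
Silver corresponds to ±10%.

±10%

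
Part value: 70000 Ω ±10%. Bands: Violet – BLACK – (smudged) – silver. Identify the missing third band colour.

orange

70000 Ω = 70 × 10^3.
The third band is the multiplier, 10^3, which is orange.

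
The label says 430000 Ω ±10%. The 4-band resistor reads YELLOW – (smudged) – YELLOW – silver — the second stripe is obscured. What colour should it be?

430000 Ω = 43 × 10^4.
The second band gives digit 3 of the significand, and 3 is orange.

orange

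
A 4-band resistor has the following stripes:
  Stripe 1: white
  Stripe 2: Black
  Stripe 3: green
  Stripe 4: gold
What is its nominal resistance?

White → 9 (first significant figure)
Black → 0 (second significant figure)
Green → ×10^5 multiplier
90 × 100000 = 9000000 Ω

9000000 Ω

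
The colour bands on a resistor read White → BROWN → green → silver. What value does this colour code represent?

9100000 Ω

White → 9 (first significant figure)
Brown → 1 (second significant figure)
Green → ×10^5 multiplier
91 × 100000 = 9100000 Ω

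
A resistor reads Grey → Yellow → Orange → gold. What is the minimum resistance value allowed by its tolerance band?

Grey → 8 (first significant figure)
Yellow → 4 (second significant figure)
Orange → ×10^3 multiplier
Gold → ±5% tolerance
84 × 1000 = 84000 Ω
Minimum = 84000 × (1 − 5/100) = 79800 Ω.

79800 Ω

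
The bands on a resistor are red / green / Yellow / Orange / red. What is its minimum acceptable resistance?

Red → 2 (first significant figure)
Green → 5 (second significant figure)
Yellow → 4 (third significant figure)
Orange → ×10^3 multiplier
Red → ±2% tolerance
254 × 1000 = 254000 Ω
Minimum = 254000 × (1 − 2/100) = 248920 Ω.

248920 Ω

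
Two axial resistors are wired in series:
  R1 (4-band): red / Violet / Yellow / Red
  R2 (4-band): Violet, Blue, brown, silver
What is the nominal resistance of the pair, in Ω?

R1: red, violet → 27; yellow ×10^4 → 270000 Ω.
R2: violet, blue → 76; brown ×10 → 760 Ω.
Series: 270000 + 760 = 270760 Ω.

270760 Ω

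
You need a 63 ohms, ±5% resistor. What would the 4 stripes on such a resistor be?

blue, orange, black, gold

63 Ω = 63 × 10^0.
6 → blue
3 → orange
Multiplier 10^0 → black.
±5% tolerance → gold.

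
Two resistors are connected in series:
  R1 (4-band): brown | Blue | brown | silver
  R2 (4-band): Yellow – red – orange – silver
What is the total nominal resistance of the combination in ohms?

42160 Ω

R1: brown, blue → 16; brown ×10 → 160 Ω.
R2: yellow, red → 42; orange ×10^3 → 42000 Ω.
Series: 160 + 42000 = 42160 Ω.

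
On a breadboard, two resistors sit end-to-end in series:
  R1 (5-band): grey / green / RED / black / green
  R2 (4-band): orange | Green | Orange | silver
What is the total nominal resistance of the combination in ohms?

R1: grey, green, red → 852; black ×1 → 852 Ω.
R2: orange, green → 35; orange ×10^3 → 35000 Ω.
Series: 852 + 35000 = 35852 Ω.

35852 Ω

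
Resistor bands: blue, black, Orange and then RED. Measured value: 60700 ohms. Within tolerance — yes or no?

Blue → 6 (first significant figure)
Black → 0 (second significant figure)
Orange → ×10^3 multiplier
Red → ±2% tolerance
60 × 1000 = 60000 Ω
Allowed range: 58800 Ω to 61200 Ω.
60700 ohms lies inside that range.

yes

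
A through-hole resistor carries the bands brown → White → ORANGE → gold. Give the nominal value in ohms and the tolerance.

Brown → 1 (first significant figure)
White → 9 (second significant figure)
Orange → ×10^3 multiplier
Gold → ±5% tolerance
19 × 1000 = 19000 Ω

19000 Ω ±5%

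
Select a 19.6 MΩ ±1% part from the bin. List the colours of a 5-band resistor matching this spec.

19600000 Ω = 196 × 10^5.
1 → brown
9 → white
6 → blue
Multiplier 10^5 → green.
±1% tolerance → brown.

brown, white, blue, green, brown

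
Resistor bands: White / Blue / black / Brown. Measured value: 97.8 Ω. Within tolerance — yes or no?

White → 9 (first significant figure)
Blue → 6 (second significant figure)
Black → ×1 multiplier
Brown → ±1% tolerance
96 × 1 = 96 Ω
Allowed range: 95.04 Ω to 96.96 Ω.
97.8 Ω lies outside that range.

no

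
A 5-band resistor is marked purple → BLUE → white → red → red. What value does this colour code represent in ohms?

Violet → 7 (first significant figure)
Blue → 6 (second significant figure)
White → 9 (third significant figure)
Red → ×10^2 multiplier
769 × 100 = 76900 Ω

76900 Ω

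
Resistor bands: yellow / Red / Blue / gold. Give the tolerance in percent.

±5%

The last band, gold, is the tolerance band.
Gold corresponds to ±5%.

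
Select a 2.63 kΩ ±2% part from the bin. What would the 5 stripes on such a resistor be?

2630 Ω = 263 × 10^1.
2 → red
6 → blue
3 → orange
Multiplier 10^1 → brown.
±2% tolerance → red.

red, blue, orange, brown, red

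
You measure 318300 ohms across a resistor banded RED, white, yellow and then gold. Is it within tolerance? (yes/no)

Red → 2 (first significant figure)
White → 9 (second significant figure)
Yellow → ×10^4 multiplier
Gold → ±5% tolerance
29 × 10000 = 290000 Ω
Allowed range: 275500 Ω to 304500 Ω.
318300 ohms lies outside that range.

no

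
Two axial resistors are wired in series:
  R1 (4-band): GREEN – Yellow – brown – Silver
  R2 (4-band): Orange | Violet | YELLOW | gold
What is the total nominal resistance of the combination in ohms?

R1: green, yellow → 54; brown ×10 → 540 Ω.
R2: orange, violet → 37; yellow ×10^4 → 370000 Ω.
Series: 540 + 370000 = 370540 Ω.

370540 Ω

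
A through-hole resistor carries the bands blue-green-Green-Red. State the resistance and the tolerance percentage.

Blue → 6 (first significant figure)
Green → 5 (second significant figure)
Green → ×10^5 multiplier
Red → ±2% tolerance
65 × 100000 = 6500000 Ω

6500000 Ω ±2%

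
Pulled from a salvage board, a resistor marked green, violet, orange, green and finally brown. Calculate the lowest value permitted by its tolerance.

56727000 Ω

Green → 5 (first significant figure)
Violet → 7 (second significant figure)
Orange → 3 (third significant figure)
Green → ×10^5 multiplier
Brown → ±1% tolerance
573 × 100000 = 57300000 Ω
Lowest = 57300000 × (1 − 1/100) = 56727000 Ω.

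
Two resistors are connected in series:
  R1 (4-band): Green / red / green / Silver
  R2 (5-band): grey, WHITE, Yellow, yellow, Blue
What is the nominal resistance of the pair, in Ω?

14140000 Ω

R1: green, red → 52; green ×10^5 → 5200000 Ω.
R2: grey, white, yellow → 894; yellow ×10^4 → 8940000 Ω.
Series: 5200000 + 8940000 = 14140000 Ω.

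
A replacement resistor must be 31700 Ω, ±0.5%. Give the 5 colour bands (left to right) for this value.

orange, brown, violet, red, green

31700 Ω = 317 × 10^2.
3 → orange
1 → brown
7 → violet
Multiplier 10^2 → red.
±0.5% tolerance → green.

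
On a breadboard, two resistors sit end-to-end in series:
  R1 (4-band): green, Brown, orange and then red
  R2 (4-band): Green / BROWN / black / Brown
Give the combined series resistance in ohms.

R1: green, brown → 51; orange ×10^3 → 51000 Ω.
R2: green, brown → 51; black ×1 → 51 Ω.
Series: 51000 + 51 = 51051 Ω.

51051 Ω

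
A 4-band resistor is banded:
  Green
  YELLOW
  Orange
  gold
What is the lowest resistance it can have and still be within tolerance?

51300 Ω

Green → 5 (first significant figure)
Yellow → 4 (second significant figure)
Orange → ×10^3 multiplier
Gold → ±5% tolerance
54 × 1000 = 54000 Ω
Lowest = 54000 × (1 − 5/100) = 51300 Ω.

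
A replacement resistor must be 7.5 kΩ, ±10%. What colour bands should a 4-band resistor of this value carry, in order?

violet, green, red, silver

7500 Ω = 75 × 10^2.
7 → violet
5 → green
Multiplier 10^2 → red.
±10% tolerance → silver.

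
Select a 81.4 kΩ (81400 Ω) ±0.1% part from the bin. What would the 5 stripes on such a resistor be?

grey, brown, yellow, red, violet

81400 Ω = 814 × 10^2.
8 → grey
1 → brown
4 → yellow
Multiplier 10^2 → red.
±0.1% tolerance → violet.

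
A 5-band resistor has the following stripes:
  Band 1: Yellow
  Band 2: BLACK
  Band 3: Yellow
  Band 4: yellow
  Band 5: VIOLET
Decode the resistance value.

4040000 Ω

Yellow → 4 (first significant figure)
Black → 0 (second significant figure)
Yellow → 4 (third significant figure)
Yellow → ×10^4 multiplier
404 × 10000 = 4040000 Ω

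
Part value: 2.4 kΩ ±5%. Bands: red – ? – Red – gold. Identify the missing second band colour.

yellow

2400 Ω = 24 × 10^2.
The second band gives digit 4 of the significand, and 4 is yellow.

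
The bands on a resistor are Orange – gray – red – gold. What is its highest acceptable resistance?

3990 Ω

Orange → 3 (first significant figure)
Grey → 8 (second significant figure)
Red → ×10^2 multiplier
Gold → ±5% tolerance
38 × 100 = 3800 Ω
Highest = 3800 × (1 + 5/100) = 3990 Ω.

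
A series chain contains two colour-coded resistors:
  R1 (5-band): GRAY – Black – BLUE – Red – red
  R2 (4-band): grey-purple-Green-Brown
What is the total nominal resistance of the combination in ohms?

8780600 Ω

R1: grey, black, blue → 806; red ×10^2 → 80600 Ω.
R2: grey, violet → 87; green ×10^5 → 8700000 Ω.
Series: 80600 + 8700000 = 8780600 Ω.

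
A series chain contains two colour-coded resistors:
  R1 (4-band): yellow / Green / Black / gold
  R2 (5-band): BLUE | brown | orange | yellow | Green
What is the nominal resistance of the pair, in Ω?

R1: yellow, green → 45; black ×1 → 45 Ω.
R2: blue, brown, orange → 613; yellow ×10^4 → 6130000 Ω.
Series: 45 + 6130000 = 6130045 Ω.

6130045 Ω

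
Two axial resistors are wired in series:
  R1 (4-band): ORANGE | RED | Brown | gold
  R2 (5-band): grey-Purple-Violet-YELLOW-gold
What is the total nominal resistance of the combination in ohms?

R1: orange, red → 32; brown ×10 → 320 Ω.
R2: grey, violet, violet → 877; yellow ×10^4 → 8770000 Ω.
Series: 320 + 8770000 = 8770320 Ω.

8770320 Ω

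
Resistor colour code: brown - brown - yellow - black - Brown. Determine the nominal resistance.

114 Ω

Brown → 1 (first significant figure)
Brown → 1 (second significant figure)
Yellow → 4 (third significant figure)
Black → ×1 multiplier
114 × 1 = 114 Ω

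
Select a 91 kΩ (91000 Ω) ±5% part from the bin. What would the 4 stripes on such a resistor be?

91000 Ω = 91 × 10^3.
9 → white
1 → brown
Multiplier 10^3 → orange.
±5% tolerance → gold.

white, brown, orange, gold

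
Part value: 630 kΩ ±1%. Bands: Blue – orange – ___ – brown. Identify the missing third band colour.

yellow

630000 Ω = 63 × 10^4.
The third band is the multiplier, 10^4, which is yellow.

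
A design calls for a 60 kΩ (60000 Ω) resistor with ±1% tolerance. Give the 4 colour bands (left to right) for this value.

60000 Ω = 60 × 10^3.
6 → blue
0 → black
Multiplier 10^3 → orange.
±1% tolerance → brown.

blue, black, orange, brown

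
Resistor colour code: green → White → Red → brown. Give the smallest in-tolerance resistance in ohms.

Green → 5 (first significant figure)
White → 9 (second significant figure)
Red → ×10^2 multiplier
Brown → ±1% tolerance
59 × 100 = 5900 Ω
Smallest = 5900 × (1 − 1/100) = 5841 Ω.

5841 Ω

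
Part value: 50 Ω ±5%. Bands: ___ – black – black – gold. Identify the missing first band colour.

50 Ω = 50 × 10^0.
The first band gives digit 5 of the significand, and 5 is green.

green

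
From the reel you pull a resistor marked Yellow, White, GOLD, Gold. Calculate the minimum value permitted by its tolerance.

Yellow → 4 (first significant figure)
White → 9 (second significant figure)
Gold → ×0.1 multiplier
Gold → ±5% tolerance
49 × 0.1 = 4.9 Ω
Minimum = 4.9 × (1 − 5/100) = 4.655 Ω.

4.655 Ω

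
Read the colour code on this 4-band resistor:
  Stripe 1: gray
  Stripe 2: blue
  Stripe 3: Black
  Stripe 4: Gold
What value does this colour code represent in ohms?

Grey → 8 (first significant figure)
Blue → 6 (second significant figure)
Black → ×1 multiplier
86 × 1 = 86 Ω

86 Ω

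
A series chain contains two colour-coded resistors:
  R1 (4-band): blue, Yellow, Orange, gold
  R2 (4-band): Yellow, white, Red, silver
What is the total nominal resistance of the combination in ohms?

68900 Ω

R1: blue, yellow → 64; orange ×10^3 → 64000 Ω.
R2: yellow, white → 49; red ×10^2 → 4900 Ω.
Series: 64000 + 4900 = 68900 Ω.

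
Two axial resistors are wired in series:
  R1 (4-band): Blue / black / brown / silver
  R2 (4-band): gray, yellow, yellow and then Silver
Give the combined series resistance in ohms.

R1: blue, black → 60; brown ×10 → 600 Ω.
R2: grey, yellow → 84; yellow ×10^4 → 840000 Ω.
Series: 600 + 840000 = 840600 Ω.

840600 Ω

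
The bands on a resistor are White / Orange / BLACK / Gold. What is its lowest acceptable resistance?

White → 9 (first significant figure)
Orange → 3 (second significant figure)
Black → ×1 multiplier
Gold → ±5% tolerance
93 × 1 = 93 Ω
Lowest = 93 × (1 − 5/100) = 88.35 Ω.

88.35 Ω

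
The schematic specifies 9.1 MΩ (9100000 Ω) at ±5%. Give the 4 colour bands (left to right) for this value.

9100000 Ω = 91 × 10^5.
9 → white
1 → brown
Multiplier 10^5 → green.
±5% tolerance → gold.

white, brown, green, gold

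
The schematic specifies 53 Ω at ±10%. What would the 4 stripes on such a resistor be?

green, orange, black, silver

53 Ω = 53 × 10^0.
5 → green
3 → orange
Multiplier 10^0 → black.
±10% tolerance → silver.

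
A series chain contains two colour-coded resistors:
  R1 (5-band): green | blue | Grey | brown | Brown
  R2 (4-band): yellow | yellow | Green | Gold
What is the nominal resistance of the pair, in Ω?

R1: green, blue, grey → 568; brown ×10 → 5680 Ω.
R2: yellow, yellow → 44; green ×10^5 → 4400000 Ω.
Series: 5680 + 4400000 = 4405680 Ω.

4405680 Ω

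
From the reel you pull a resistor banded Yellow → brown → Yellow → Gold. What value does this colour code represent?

Yellow → 4 (first significant figure)
Brown → 1 (second significant figure)
Yellow → ×10^4 multiplier
41 × 10000 = 410000 Ω

410000 Ω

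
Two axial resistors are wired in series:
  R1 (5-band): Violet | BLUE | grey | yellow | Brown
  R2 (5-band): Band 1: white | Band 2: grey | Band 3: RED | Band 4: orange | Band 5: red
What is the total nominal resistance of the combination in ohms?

8662000 Ω

R1: violet, blue, grey → 768; yellow ×10^4 → 7680000 Ω.
R2: white, grey, red → 982; orange ×10^3 → 982000 Ω.
Series: 7680000 + 982000 = 8662000 Ω.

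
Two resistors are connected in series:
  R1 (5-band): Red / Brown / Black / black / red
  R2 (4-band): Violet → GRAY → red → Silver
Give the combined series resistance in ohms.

8010 Ω

R1: red, brown, black → 210; black ×1 → 210 Ω.
R2: violet, grey → 78; red ×10^2 → 7800 Ω.
Series: 210 + 7800 = 8010 Ω.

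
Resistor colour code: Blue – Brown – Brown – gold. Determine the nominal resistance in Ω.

Blue → 6 (first significant figure)
Brown → 1 (second significant figure)
Brown → ×10 multiplier
61 × 10 = 610 Ω

610 Ω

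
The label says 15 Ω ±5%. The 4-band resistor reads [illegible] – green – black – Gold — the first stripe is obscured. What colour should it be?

15 Ω = 15 × 10^0.
The first band gives digit 1 of the significand, and 1 is brown.

brown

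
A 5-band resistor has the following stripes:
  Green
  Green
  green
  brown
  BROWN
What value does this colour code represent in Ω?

5550 Ω

Green → 5 (first significant figure)
Green → 5 (second significant figure)
Green → 5 (third significant figure)
Brown → ×10 multiplier
555 × 10 = 5550 Ω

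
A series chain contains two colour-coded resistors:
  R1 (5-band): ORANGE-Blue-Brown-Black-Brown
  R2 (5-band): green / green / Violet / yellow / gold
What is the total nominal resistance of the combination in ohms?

5570361 Ω

R1: orange, blue, brown → 361; black ×1 → 361 Ω.
R2: green, green, violet → 557; yellow ×10^4 → 5570000 Ω.
Series: 361 + 5570000 = 5570361 Ω.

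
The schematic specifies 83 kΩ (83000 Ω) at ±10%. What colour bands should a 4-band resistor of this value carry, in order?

grey, orange, orange, silver

83000 Ω = 83 × 10^3.
8 → grey
3 → orange
Multiplier 10^3 → orange.
±10% tolerance → silver.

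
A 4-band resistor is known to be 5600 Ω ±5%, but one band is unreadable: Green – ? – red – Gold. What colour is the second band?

5600 Ω = 56 × 10^2.
The second band gives digit 6 of the significand, and 6 is blue.

blue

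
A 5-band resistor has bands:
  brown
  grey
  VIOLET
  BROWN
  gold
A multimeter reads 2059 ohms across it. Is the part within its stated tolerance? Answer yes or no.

no

Brown → 1 (first significant figure)
Grey → 8 (second significant figure)
Violet → 7 (third significant figure)
Brown → ×10 multiplier
Gold → ±5% tolerance
187 × 10 = 1870 Ω
Allowed range: 1776.5 Ω to 1963.5 Ω.
2059 ohms lies outside that range.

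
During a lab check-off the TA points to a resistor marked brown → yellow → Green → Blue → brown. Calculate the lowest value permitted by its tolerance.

143550000 Ω

Brown → 1 (first significant figure)
Yellow → 4 (second significant figure)
Green → 5 (third significant figure)
Blue → ×10^6 multiplier
Brown → ±1% tolerance
145 × 1000000 = 145000000 Ω
Lowest = 145000000 × (1 − 1/100) = 143550000 Ω.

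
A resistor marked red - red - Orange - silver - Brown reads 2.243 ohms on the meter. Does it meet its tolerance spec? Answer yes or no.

yes

Red → 2 (first significant figure)
Red → 2 (second significant figure)
Orange → 3 (third significant figure)
Silver → ×0.01 multiplier
Brown → ±1% tolerance
223 × 0.01 = 2.23 Ω
Allowed range: 2.2077 Ω to 2.2523 Ω.
2.243 ohms lies inside that range.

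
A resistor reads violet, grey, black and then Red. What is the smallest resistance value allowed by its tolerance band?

76.44 Ω

Violet → 7 (first significant figure)
Grey → 8 (second significant figure)
Black → ×1 multiplier
Red → ±2% tolerance
78 × 1 = 78 Ω
Smallest = 78 × (1 − 2/100) = 76.44 Ω.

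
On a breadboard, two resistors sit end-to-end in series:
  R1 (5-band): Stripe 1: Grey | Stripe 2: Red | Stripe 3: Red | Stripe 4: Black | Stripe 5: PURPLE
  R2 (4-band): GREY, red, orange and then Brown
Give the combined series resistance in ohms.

82822 Ω

R1: grey, red, red → 822; black ×1 → 822 Ω.
R2: grey, red → 82; orange ×10^3 → 82000 Ω.
Series: 822 + 82000 = 82822 Ω.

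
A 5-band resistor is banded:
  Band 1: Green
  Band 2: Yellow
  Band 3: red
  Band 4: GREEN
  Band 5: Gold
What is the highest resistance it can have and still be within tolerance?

56910000 Ω

Green → 5 (first significant figure)
Yellow → 4 (second significant figure)
Red → 2 (third significant figure)
Green → ×10^5 multiplier
Gold → ±5% tolerance
542 × 100000 = 54200000 Ω
Highest = 54200000 × (1 + 5/100) = 56910000 Ω.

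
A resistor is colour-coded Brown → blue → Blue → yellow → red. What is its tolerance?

The last band, red, is the tolerance band.
Red corresponds to ±2%.

±2%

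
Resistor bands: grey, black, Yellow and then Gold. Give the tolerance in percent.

The last band, gold, is the tolerance band.
Gold corresponds to ±5%.

±5%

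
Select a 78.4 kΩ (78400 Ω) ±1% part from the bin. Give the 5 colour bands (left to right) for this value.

violet, grey, yellow, red, brown

78400 Ω = 784 × 10^2.
7 → violet
8 → grey
4 → yellow
Multiplier 10^2 → red.
±1% tolerance → brown.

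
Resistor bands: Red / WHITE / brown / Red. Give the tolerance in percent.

±2%

The last band, red, is the tolerance band.
Red corresponds to ±2%.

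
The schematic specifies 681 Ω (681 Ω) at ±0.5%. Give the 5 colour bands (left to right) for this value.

blue, grey, brown, black, green

681 Ω = 681 × 10^0.
6 → blue
8 → grey
1 → brown
Multiplier 10^0 → black.
±0.5% tolerance → green.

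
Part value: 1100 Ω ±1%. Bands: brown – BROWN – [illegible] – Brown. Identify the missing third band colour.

red

1100 Ω = 11 × 10^2.
The third band is the multiplier, 10^2, which is red.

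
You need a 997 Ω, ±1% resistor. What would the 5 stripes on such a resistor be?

997 Ω = 997 × 10^0.
9 → white
9 → white
7 → violet
Multiplier 10^0 → black.
±1% tolerance → brown.

white, white, violet, black, brown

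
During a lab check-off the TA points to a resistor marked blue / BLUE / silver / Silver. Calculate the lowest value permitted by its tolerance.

Blue → 6 (first significant figure)
Blue → 6 (second significant figure)
Silver → ×0.01 multiplier
Silver → ±10% tolerance
66 × 0.01 = 0.66 Ω
Lowest = 0.66 × (1 − 10/100) = 0.594 Ω.

0.594 Ω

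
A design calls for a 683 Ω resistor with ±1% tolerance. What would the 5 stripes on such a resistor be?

blue, grey, orange, black, brown

683 Ω = 683 × 10^0.
6 → blue
8 → grey
3 → orange
Multiplier 10^0 → black.
±1% tolerance → brown.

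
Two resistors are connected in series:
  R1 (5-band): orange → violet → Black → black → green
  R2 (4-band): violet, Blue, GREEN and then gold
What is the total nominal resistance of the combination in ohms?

7600370 Ω

R1: orange, violet, black → 370; black ×1 → 370 Ω.
R2: violet, blue → 76; green ×10^5 → 7600000 Ω.
Series: 370 + 7600000 = 7600370 Ω.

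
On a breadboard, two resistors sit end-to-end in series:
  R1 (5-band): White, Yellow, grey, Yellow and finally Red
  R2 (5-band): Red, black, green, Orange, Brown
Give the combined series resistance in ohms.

9685000 Ω

R1: white, yellow, grey → 948; yellow ×10^4 → 9480000 Ω.
R2: red, black, green → 205; orange ×10^3 → 205000 Ω.
Series: 9480000 + 205000 = 9685000 Ω.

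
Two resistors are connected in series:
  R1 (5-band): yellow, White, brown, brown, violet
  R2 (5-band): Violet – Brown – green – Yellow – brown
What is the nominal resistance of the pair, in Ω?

R1: yellow, white, brown → 491; brown ×10 → 4910 Ω.
R2: violet, brown, green → 715; yellow ×10^4 → 7150000 Ω.
Series: 4910 + 7150000 = 7154910 Ω.

7154910 Ω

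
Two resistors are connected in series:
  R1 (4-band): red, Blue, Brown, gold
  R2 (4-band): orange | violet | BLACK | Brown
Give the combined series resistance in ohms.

297 Ω

R1: red, blue → 26; brown ×10 → 260 Ω.
R2: orange, violet → 37; black ×1 → 37 Ω.
Series: 260 + 37 = 297 Ω.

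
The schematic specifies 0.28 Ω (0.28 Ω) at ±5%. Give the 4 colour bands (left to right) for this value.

0.28 Ω = 28 × 10^-2.
2 → red
8 → grey
Multiplier 10^-2 → silver.
±5% tolerance → gold.

red, grey, silver, gold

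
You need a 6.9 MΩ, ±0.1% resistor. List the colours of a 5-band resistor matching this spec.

6900000 Ω = 690 × 10^4.
6 → blue
9 → white
0 → black
Multiplier 10^4 → yellow.
±0.1% tolerance → violet.

blue, white, black, yellow, violet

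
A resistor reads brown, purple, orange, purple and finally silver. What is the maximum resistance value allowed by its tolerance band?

1903000000 Ω

Brown → 1 (first significant figure)
Violet → 7 (second significant figure)
Orange → 3 (third significant figure)
Violet → ×10^7 multiplier
Silver → ±10% tolerance
173 × 10000000 = 1730000000 Ω
Maximum = 1730000000 × (1 + 10/100) = 1903000000 Ω.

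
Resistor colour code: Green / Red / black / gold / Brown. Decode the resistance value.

52 Ω

Green → 5 (first significant figure)
Red → 2 (second significant figure)
Black → 0 (third significant figure)
Gold → ×0.1 multiplier
520 × 0.1 = 52 Ω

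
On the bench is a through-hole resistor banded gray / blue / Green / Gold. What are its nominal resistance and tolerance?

8600000 Ω ±5%

Grey → 8 (first significant figure)
Blue → 6 (second significant figure)
Green → ×10^5 multiplier
Gold → ±5% tolerance
86 × 100000 = 8600000 Ω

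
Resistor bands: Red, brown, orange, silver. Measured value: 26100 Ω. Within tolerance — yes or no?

no

Red → 2 (first significant figure)
Brown → 1 (second significant figure)
Orange → ×10^3 multiplier
Silver → ±10% tolerance
21 × 1000 = 21000 Ω
Allowed range: 18900 Ω to 23100 Ω.
26100 Ω lies outside that range.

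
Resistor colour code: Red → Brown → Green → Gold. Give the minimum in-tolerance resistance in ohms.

1995000 Ω

Red → 2 (first significant figure)
Brown → 1 (second significant figure)
Green → ×10^5 multiplier
Gold → ±5% tolerance
21 × 100000 = 2100000 Ω
Minimum = 2100000 × (1 − 5/100) = 1995000 Ω.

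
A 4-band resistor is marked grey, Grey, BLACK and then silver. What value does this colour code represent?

88 Ω

Grey → 8 (first significant figure)
Grey → 8 (second significant figure)
Black → ×1 multiplier
88 × 1 = 88 Ω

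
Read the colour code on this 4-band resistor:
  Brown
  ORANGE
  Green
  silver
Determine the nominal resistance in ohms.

1300000 Ω

Brown → 1 (first significant figure)
Orange → 3 (second significant figure)
Green → ×10^5 multiplier
13 × 100000 = 1300000 Ω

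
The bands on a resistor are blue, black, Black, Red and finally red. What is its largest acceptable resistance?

61200 Ω

Blue → 6 (first significant figure)
Black → 0 (second significant figure)
Black → 0 (third significant figure)
Red → ×10^2 multiplier
Red → ±2% tolerance
600 × 100 = 60000 Ω
Largest = 60000 × (1 + 2/100) = 61200 Ω.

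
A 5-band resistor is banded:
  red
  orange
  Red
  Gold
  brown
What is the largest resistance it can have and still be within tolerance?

23.432 Ω

Red → 2 (first significant figure)
Orange → 3 (second significant figure)
Red → 2 (third significant figure)
Gold → ×0.1 multiplier
Brown → ±1% tolerance
232 × 0.1 = 23.2 Ω
Largest = 23.2 × (1 + 1/100) = 23.432 Ω.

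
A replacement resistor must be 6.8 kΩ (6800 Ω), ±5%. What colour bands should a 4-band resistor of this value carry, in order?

blue, grey, red, gold

6800 Ω = 68 × 10^2.
6 → blue
8 → grey
Multiplier 10^2 → red.
±5% tolerance → gold.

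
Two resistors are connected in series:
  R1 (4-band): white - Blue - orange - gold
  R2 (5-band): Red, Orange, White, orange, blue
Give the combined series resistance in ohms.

335000 Ω

R1: white, blue → 96; orange ×10^3 → 96000 Ω.
R2: red, orange, white → 239; orange ×10^3 → 239000 Ω.
Series: 96000 + 239000 = 335000 Ω.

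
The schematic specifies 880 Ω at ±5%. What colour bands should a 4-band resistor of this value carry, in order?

grey, grey, brown, gold

880 Ω = 88 × 10^1.
8 → grey
8 → grey
Multiplier 10^1 → brown.
±5% tolerance → gold.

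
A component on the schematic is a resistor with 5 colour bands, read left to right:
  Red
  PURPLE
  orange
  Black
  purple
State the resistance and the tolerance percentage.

Red → 2 (first significant figure)
Violet → 7 (second significant figure)
Orange → 3 (third significant figure)
Black → ×1 multiplier
Violet → ±0.1% tolerance
273 × 1 = 273 Ω

273 Ω ±0.1%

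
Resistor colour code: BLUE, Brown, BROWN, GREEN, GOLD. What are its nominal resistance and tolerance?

61100000 Ω ±5%

Blue → 6 (first significant figure)
Brown → 1 (second significant figure)
Brown → 1 (third significant figure)
Green → ×10^5 multiplier
Gold → ±5% tolerance
611 × 100000 = 61100000 Ω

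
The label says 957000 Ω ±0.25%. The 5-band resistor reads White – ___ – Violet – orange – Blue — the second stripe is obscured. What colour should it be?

957000 Ω = 957 × 10^3.
The second band gives digit 5 of the significand, and 5 is green.

green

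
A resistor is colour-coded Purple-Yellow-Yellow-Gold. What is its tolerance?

The last band, gold, is the tolerance band.
Gold corresponds to ±5%.

±5%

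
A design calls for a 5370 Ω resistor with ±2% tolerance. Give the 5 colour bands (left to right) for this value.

5370 Ω = 537 × 10^1.
5 → green
3 → orange
7 → violet
Multiplier 10^1 → brown.
±2% tolerance → red.

green, orange, violet, brown, red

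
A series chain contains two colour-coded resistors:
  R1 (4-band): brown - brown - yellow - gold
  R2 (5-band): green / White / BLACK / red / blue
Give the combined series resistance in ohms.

R1: brown, brown → 11; yellow ×10^4 → 110000 Ω.
R2: green, white, black → 590; red ×10^2 → 59000 Ω.
Series: 110000 + 59000 = 169000 Ω.

169000 Ω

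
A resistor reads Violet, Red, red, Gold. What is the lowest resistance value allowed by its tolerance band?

Violet → 7 (first significant figure)
Red → 2 (second significant figure)
Red → ×10^2 multiplier
Gold → ±5% tolerance
72 × 100 = 7200 Ω
Lowest = 7200 × (1 − 5/100) = 6840 Ω.

6840 Ω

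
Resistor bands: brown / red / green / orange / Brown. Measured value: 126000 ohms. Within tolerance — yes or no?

yes

Brown → 1 (first significant figure)
Red → 2 (second significant figure)
Green → 5 (third significant figure)
Orange → ×10^3 multiplier
Brown → ±1% tolerance
125 × 1000 = 125000 Ω
Allowed range: 123750 Ω to 126250 Ω.
126000 ohms lies inside that range.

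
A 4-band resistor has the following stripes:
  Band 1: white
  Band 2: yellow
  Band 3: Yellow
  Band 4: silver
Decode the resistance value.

White → 9 (first significant figure)
Yellow → 4 (second significant figure)
Yellow → ×10^4 multiplier
94 × 10000 = 940000 Ω

940000 Ω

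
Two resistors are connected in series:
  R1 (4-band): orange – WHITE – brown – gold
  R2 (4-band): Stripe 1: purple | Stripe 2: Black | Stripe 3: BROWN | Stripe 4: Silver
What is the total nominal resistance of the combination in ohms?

R1: orange, white → 39; brown ×10 → 390 Ω.
R2: violet, black → 70; brown ×10 → 700 Ω.
Series: 390 + 700 = 1090 Ω.

1090 Ω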